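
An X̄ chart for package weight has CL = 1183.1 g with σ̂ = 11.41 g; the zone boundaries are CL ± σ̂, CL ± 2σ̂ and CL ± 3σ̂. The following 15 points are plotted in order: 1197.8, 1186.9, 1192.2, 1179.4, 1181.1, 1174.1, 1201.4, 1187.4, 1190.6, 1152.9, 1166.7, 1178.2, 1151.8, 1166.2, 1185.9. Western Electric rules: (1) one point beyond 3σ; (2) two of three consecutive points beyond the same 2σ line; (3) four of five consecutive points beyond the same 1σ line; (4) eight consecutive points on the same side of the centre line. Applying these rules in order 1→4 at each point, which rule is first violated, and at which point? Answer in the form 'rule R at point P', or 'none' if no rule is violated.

rule 3 at point 14

Zone of each point (C = within 1σ̂, B = 1σ̂–2σ̂, A = 2σ̂–3σ̂, * = beyond 3σ̂; sign = side of CL): 1:+B, 2:+C, 3:+C, 4:-C, 5:-C, 6:-C, 7:+B, 8:+C, 9:+C, 10:-A, 11:-B, 12:-C, 13:-A, 14:-B, 15:+C
Rule 3 (four of five consecutive points beyond the same 1σ limit) is satisfied at point 14.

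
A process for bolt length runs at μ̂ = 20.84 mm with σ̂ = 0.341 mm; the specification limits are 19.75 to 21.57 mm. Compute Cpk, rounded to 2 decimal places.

0.71

Cpu = (USL − μ̂) / (3σ̂) = (21.57 − 20.84) / (3 × 0.341) = 0.7136; Cpl = (μ̂ − LSL) / (3σ̂) = (20.84 − 19.75) / (3 × 0.341) = 1.0655; Cpk = min(Cpu, Cpl) = 0.7136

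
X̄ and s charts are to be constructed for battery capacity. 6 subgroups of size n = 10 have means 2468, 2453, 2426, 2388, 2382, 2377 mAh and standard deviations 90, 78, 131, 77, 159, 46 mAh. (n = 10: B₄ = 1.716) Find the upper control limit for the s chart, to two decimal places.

s̄ = (90 + 78 + 131 + 77 + 159 + 46) / 6 = 96.8333
UCL_s = B₄·s̄ = 1.716 × 96.8333 = 166.1660

166.17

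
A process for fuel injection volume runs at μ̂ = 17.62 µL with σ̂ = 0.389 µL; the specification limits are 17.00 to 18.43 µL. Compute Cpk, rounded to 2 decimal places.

Cpu = (USL − μ̂) / (3σ̂) = (18.43 − 17.62) / (3 × 0.389) = 0.6941; Cpl = (μ̂ − LSL) / (3σ̂) = (17.62 − 17.00) / (3 × 0.389) = 0.5313; Cpk = min(Cpu, Cpl) = 0.5313

0.53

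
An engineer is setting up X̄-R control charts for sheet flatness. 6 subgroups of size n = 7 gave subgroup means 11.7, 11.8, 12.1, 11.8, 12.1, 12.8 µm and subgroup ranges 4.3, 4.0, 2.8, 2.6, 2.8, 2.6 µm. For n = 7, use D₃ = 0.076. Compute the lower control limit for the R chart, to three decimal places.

R̄ = (4.3 + 4.0 + 2.8 + 2.6 + 2.8 + 2.6) / 6 = 19.1000 / 6 = 3.1833
LCL_R = D₃·R̄ = 0.076 × 3.1833 = 0.2419

0.242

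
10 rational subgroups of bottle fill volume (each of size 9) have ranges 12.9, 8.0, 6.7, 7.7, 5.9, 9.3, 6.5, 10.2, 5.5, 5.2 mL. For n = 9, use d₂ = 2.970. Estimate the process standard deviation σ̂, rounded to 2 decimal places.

2.62

R̄ = (12.9 + 8.0 + 6.7 + 7.7 + 5.9 + 9.3 + 6.5 + 10.2 + 5.5 + 5.2) / 10 = 7.7900
σ̂ = R̄ / d₂ = 7.7900 / 2.970 = 2.6229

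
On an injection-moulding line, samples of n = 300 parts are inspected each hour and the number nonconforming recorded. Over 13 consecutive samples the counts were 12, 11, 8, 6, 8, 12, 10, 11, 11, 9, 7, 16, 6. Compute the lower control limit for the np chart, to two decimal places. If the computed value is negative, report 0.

p̄ = Σdᵢ / (k·n) = 127 / (13 × 300) = 0.03256
LCL = np̄ − 3·√(np̄(1−p̄)) = 9.7692 − 3 × 3.0743 = 0.5464

0.55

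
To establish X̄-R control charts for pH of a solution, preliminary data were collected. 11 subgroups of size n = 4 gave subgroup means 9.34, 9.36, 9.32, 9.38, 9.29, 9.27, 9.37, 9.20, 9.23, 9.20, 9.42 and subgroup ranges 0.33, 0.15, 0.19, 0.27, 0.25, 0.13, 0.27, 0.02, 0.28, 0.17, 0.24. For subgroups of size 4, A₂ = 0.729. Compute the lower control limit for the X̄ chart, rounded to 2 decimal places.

X̄̄ = (9.34 + 9.36 + 9.32 + 9.38 + 9.29 + 9.27 + 9.37 + 9.20 + 9.23 + 9.20 + 9.42) / 11 = 102.3800 / 11 = 9.3073
R̄ = (0.33 + 0.15 + 0.19 + 0.27 + 0.25 + 0.13 + 0.27 + 0.02 + 0.28 + 0.17 + 0.24) / 11 = 2.3000 / 11 = 0.2091
LCL = X̄̄ − A₂·R̄ = 9.3073 − 0.729 × 0.2091 = 9.1548

9.15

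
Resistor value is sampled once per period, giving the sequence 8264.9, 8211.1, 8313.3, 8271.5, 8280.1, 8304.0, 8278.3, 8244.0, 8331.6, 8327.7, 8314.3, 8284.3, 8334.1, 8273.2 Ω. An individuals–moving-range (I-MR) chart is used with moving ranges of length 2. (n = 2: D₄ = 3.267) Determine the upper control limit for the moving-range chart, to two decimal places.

134.68

Moving ranges: 53.8, 102.2, 41.8, 8.6, 23.9, 25.7, 34.3, 87.6, 3.9, 13.4, 30.0, 49.8, 60.9; M̄R̄ = 535.9000 / 13 = 41.2231
UCL_MR = D₄·M̄R̄ = 3.267 × 41.2231 = 134.6758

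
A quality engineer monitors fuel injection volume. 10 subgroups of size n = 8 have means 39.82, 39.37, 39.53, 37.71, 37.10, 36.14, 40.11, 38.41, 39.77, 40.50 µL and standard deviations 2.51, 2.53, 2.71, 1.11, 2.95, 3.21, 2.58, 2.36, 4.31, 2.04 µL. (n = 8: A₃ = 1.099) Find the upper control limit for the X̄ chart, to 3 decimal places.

X̄̄ = (39.82 + 39.37 + 39.53 + 37.71 + 37.10 + 36.14 + 40.11 + 38.41 + 39.77 + 40.50) / 10 = 38.8460
s̄ = (2.51 + 2.53 + 2.71 + 1.11 + 2.95 + 3.21 + 2.58 + 2.36 + 4.31 + 2.04) / 10 = 2.6310
UCL = X̄̄ + A₃·s̄ = 38.8460 + 1.099 × 2.6310 = 41.7375

41.737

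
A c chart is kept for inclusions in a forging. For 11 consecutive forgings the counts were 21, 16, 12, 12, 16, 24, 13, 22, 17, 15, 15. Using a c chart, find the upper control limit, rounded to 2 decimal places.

c̄ = (21 + 16 + 12 + 12 + 16 + 24 + 13 + 22 + 17 + 15 + 15) / 11 = 183 / 11 = 16.6364
UCL = c̄ + 3√c̄ = 16.6364 + 3 × √16.6364 = 16.6364 + 3 × 4.0788 = 28.8727

28.87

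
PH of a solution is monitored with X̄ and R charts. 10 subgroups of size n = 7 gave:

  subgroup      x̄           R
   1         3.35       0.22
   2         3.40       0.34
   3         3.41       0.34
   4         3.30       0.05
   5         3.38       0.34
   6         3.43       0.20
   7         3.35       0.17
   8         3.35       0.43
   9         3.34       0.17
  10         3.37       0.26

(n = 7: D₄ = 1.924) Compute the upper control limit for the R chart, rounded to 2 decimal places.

R̄ = (0.22 + 0.34 + 0.34 + 0.05 + 0.34 + 0.20 + 0.17 + 0.43 + 0.17 + 0.26) / 10 = 2.5200 / 10 = 0.2520
UCL_R = D₄·R̄ = 1.924 × 0.2520 = 0.4848

0.48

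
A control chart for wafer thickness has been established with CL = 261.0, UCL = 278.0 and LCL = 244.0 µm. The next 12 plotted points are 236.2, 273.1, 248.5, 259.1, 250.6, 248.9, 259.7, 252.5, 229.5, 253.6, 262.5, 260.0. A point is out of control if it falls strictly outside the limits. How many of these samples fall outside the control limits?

2

Compare each point to [244.0, 278.0]: sample 1 = 236.2 < LCL; sample 9 = 229.5 < LCL.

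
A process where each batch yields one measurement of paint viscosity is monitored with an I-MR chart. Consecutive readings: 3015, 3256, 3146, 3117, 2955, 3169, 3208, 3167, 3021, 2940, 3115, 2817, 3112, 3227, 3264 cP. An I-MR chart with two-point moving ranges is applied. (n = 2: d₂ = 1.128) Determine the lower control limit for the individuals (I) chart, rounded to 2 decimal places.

2725.22

X̄ = (3015 + 3256 + 3146 + 3117 + 2955 + 3169 + 3208 + 3167 + 3021 + 2940 + 3115 + 2817 + 3112 + 3227 + 3264) / 15 = 3101.9333
Moving ranges: 241, 110, 29, 162, 214, 39, 41, 146, 81, 175, 298, 295, 115, 37; M̄R̄ = 1983.0000 / 14 = 141.6429
LCL = X̄ − 3·M̄R̄/d₂ = 3101.9333 − 3 × 141.6429 / 1.128 = 2725.2236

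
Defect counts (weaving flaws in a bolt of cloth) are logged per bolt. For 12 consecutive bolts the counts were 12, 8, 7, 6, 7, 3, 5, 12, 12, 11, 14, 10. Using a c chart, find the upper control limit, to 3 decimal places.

17.875

c̄ = (12 + 8 + 7 + 6 + 7 + 3 + 5 + 12 + 12 + 11 + 14 + 10) / 12 = 107 / 12 = 8.9167
UCL = c̄ + 3√c̄ = 8.9167 + 3 × √8.9167 = 8.9167 + 3 × 2.9861 = 17.8749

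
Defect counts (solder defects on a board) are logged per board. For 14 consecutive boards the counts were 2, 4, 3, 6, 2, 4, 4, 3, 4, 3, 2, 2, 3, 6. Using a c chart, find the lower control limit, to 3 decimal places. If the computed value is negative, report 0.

0.000

c̄ = (2 + 4 + 3 + 6 + 2 + 4 + 4 + 3 + 4 + 3 + 2 + 2 + 3 + 6) / 14 = 48 / 14 = 3.4286
LCL = c̄ − 3√c̄ = 3.4286 − 3 × 1.8516 = -2.1263 → 0 (cannot be negative)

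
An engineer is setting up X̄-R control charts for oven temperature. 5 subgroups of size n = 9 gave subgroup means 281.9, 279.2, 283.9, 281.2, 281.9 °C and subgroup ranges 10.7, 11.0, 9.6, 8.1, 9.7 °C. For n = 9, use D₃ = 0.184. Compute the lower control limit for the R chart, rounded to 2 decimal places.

R̄ = (10.7 + 11.0 + 9.6 + 8.1 + 9.7) / 5 = 49.1000 / 5 = 9.8200
LCL_R = D₃·R̄ = 0.184 × 9.8200 = 1.8069

1.81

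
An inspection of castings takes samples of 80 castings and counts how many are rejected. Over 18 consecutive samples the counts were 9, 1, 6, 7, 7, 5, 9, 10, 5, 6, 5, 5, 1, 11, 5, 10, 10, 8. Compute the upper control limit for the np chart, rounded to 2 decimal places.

p̄ = Σdᵢ / (k·n) = 120 / (18 × 80) = 0.08333
UCL = np̄ + 3·√(np̄(1−p̄)) = 6.6667 + 3 × √(6.6667×0.91667) = 6.6667 + 3 × 2.4721 = 14.0829

14.08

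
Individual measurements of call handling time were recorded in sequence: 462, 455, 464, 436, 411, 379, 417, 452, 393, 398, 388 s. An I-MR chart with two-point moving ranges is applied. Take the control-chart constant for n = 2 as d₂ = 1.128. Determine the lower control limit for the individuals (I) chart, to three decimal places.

X̄ = (462 + 455 + 464 + 436 + 411 + 379 + 417 + 452 + 393 + 398 + 388) / 11 = 423.1818
Moving ranges: 7, 9, 28, 25, 32, 38, 35, 59, 5, 10; M̄R̄ = 248.0000 / 10 = 24.8000
LCL = X̄ − 3·M̄R̄/d₂ = 423.1818 − 3 × 24.8000 / 1.128 = 357.2244

357.224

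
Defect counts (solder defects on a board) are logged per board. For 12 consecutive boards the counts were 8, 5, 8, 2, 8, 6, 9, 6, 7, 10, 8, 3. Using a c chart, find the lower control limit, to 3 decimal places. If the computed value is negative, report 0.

c̄ = (8 + 5 + 8 + 2 + 8 + 6 + 9 + 6 + 7 + 10 + 8 + 3) / 12 = 80 / 12 = 6.6667
LCL = c̄ − 3√c̄ = 6.6667 − 3 × 2.5820 = -1.0793 → 0 (cannot be negative)

0.000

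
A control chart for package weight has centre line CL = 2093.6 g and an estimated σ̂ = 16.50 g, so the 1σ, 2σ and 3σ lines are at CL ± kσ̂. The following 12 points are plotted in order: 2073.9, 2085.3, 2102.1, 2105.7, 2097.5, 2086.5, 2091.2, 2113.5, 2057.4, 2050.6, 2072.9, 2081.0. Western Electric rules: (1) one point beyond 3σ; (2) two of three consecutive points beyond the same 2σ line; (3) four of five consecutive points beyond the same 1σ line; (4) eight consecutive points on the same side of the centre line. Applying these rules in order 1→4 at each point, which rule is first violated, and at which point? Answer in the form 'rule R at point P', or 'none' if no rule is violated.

Zone of each point (C = within 1σ̂, B = 1σ̂–2σ̂, A = 2σ̂–3σ̂, * = beyond 3σ̂; sign = side of CL): 1:-B, 2:-C, 3:+C, 4:+C, 5:+C, 6:-C, 7:-C, 8:+B, 9:-A, 10:-A, 11:-B, 12:-C
Rule 2 (two of three consecutive points beyond the same 2σ limit) is satisfied at point 10.

rule 2 at point 10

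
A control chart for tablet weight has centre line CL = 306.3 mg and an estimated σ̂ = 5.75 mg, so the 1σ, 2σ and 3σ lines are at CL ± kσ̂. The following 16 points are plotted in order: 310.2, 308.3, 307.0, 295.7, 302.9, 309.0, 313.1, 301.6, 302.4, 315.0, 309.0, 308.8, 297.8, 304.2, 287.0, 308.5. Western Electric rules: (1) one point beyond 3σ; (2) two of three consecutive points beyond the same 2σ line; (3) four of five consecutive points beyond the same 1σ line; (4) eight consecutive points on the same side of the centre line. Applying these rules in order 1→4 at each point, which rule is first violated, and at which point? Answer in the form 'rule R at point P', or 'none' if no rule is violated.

Zone of each point (C = within 1σ̂, B = 1σ̂–2σ̂, A = 2σ̂–3σ̂, * = beyond 3σ̂; sign = side of CL): 1:+C, 2:+C, 3:+C, 4:-B, 5:-C, 6:+C, 7:+B, 8:-C, 9:-C, 10:+B, 11:+C, 12:+C, 13:-B, 14:-C, 15:-*, 16:+C
Rule 1 (one point beyond the 3σ limits) is satisfied at point 15.

rule 1 at point 15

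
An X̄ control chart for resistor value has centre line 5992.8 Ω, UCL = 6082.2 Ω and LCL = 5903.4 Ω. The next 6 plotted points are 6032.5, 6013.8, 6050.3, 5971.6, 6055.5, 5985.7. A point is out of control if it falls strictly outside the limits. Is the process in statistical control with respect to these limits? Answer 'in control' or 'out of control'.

in control

All 6 points lie within [5903.4, 6082.2].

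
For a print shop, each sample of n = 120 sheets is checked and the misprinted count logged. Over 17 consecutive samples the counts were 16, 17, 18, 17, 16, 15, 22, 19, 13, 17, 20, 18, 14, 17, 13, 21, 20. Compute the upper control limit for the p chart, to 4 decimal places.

p̄ = Σdᵢ / (k·n) = 293 / (17 × 120) = 0.14363
UCL = p̄ + 3·√(p̄(1−p̄)/n) = 0.14363 + 3 × √(0.14363×0.85637/120) = 0.14363 + 3 × 0.03202 = 0.23967

0.2397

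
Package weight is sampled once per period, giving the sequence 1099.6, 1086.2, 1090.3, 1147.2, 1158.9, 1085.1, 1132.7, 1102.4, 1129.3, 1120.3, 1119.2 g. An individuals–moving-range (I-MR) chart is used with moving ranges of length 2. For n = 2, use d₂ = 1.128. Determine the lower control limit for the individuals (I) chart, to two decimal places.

1042.48

X̄ = (1099.6 + 1086.2 + 1090.3 + 1147.2 + 1158.9 + 1085.1 + 1132.7 + 1102.4 + 1129.3 + 1120.3 + 1119.2) / 11 = 1115.5636
Moving ranges: 13.4, 4.1, 56.9, 11.7, 73.8, 47.6, 30.3, 26.9, 9.0, 1.1; M̄R̄ = 274.8000 / 10 = 27.4800
LCL = X̄ − 3·M̄R̄/d₂ = 1115.5636 − 3 × 27.4800 / 1.128 = 1042.4785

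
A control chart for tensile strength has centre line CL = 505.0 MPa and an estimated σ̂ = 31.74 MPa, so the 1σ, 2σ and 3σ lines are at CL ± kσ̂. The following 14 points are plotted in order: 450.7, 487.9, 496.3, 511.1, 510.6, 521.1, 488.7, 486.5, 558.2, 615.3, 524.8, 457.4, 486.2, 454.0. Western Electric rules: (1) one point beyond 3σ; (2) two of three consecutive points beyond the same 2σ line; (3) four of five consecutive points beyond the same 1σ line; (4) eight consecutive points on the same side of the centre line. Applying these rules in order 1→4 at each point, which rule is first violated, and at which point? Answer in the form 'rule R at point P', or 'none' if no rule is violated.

Zone of each point (C = within 1σ̂, B = 1σ̂–2σ̂, A = 2σ̂–3σ̂, * = beyond 3σ̂; sign = side of CL): 1:-B, 2:-C, 3:-C, 4:+C, 5:+C, 6:+C, 7:-C, 8:-C, 9:+B, 10:+*, 11:+C, 12:-B, 13:-C, 14:-B
Rule 1 (one point beyond the 3σ limits) is satisfied at point 10.

rule 1 at point 10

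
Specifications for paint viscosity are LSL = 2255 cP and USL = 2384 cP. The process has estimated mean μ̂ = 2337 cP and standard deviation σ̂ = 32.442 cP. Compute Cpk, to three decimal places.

0.483

Cpu = (USL − μ̂) / (3σ̂) = (2384 − 2337) / (3 × 32.442) = 0.4829; Cpl = (μ̂ − LSL) / (3σ̂) = (2337 − 2255) / (3 × 32.442) = 0.8425; Cpk = min(Cpu, Cpl) = 0.4829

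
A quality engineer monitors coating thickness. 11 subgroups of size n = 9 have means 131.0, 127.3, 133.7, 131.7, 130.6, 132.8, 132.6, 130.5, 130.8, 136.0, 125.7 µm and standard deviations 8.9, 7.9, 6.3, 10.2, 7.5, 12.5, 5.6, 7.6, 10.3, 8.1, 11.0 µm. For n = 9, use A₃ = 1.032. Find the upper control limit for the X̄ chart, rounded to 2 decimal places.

X̄̄ = (131.0 + 127.3 + 133.7 + 131.7 + 130.6 + 132.8 + 132.6 + 130.5 + 130.8 + 136.0 + 125.7) / 11 = 131.1545
s̄ = (8.9 + 7.9 + 6.3 + 10.2 + 7.5 + 12.5 + 5.6 + 7.6 + 10.3 + 8.1 + 11.0) / 11 = 8.7182
UCL = X̄̄ + A₃·s̄ = 131.1545 + 1.032 × 8.7182 = 140.1517

140.15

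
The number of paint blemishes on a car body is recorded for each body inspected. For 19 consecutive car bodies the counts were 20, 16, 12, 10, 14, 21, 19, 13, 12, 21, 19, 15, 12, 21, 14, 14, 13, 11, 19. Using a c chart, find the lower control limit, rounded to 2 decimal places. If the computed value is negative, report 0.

c̄ = (20 + 16 + 12 + 10 + 14 + 21 + 19 + 13 + 12 + 21 + 19 + 15 + 12 + 21 + 14 + 14 + 13 + 11 + 19) / 19 = 296 / 19 = 15.5789
LCL = c̄ − 3√c̄ = 15.5789 − 3 × 3.9470 = 3.7379

3.74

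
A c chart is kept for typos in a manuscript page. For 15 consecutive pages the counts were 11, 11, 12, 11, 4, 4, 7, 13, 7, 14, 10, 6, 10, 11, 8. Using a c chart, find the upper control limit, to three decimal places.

18.399

c̄ = (11 + 11 + 12 + 11 + 4 + 4 + 7 + 13 + 7 + 14 + 10 + 6 + 10 + 11 + 8) / 15 = 139 / 15 = 9.2667
UCL = c̄ + 3√c̄ = 9.2667 + 3 × √9.2667 = 9.2667 + 3 × 3.0441 = 18.3990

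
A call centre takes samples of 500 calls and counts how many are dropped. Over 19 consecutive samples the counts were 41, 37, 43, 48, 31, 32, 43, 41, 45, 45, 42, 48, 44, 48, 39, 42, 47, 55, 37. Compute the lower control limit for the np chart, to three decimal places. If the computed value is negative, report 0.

23.813

p̄ = Σdᵢ / (k·n) = 808 / (19 × 500) = 0.08505
LCL = np̄ − 3·√(np̄(1−p̄)) = 42.5263 − 3 × 6.2377 = 23.8131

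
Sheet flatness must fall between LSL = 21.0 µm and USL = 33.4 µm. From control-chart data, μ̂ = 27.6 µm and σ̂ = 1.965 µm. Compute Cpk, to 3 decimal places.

Cpu = (USL − μ̂) / (3σ̂) = (33.4 − 27.6) / (3 × 1.965) = 0.9839; Cpl = (μ̂ − LSL) / (3σ̂) = (27.6 − 21.0) / (3 × 1.965) = 1.1196; Cpk = min(Cpu, Cpl) = 0.9839

0.984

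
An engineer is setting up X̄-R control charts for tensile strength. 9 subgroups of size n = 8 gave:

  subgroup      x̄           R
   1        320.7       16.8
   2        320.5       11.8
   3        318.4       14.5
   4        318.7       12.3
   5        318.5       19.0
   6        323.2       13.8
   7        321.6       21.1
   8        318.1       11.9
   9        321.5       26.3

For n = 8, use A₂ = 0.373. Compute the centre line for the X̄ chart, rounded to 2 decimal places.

320.13

X̄̄ = (320.7 + 320.5 + 318.4 + 318.7 + 318.5 + 323.2 + 321.6 + 318.1 + 321.5) / 9 = 2881.2000 / 9 = 320.1333
CL = X̄̄ = 320.1333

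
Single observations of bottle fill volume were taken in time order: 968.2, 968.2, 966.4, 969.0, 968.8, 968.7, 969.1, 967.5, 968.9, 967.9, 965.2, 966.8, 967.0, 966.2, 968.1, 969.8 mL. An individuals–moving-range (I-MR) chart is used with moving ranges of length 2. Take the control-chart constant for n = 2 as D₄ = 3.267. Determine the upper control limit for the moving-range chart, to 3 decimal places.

3.920

Moving ranges: 0.0, 1.8, 2.6, 0.2, 0.1, 0.4, 1.6, 1.4, 1.0, 2.7, 1.6, 0.2, 0.8, 1.9, 1.7; M̄R̄ = 18.0000 / 15 = 1.2000
UCL_MR = D₄·M̄R̄ = 3.267 × 1.2000 = 3.9204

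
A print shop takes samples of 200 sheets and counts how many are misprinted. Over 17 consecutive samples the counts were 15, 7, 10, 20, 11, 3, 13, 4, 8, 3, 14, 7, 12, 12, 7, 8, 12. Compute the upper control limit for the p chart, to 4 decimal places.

p̄ = Σdᵢ / (k·n) = 166 / (17 × 200) = 0.04882
UCL = p̄ + 3·√(p̄(1−p̄)/n) = 0.04882 + 3 × √(0.04882×0.95118/200) = 0.04882 + 3 × 0.01524 = 0.09454

0.0945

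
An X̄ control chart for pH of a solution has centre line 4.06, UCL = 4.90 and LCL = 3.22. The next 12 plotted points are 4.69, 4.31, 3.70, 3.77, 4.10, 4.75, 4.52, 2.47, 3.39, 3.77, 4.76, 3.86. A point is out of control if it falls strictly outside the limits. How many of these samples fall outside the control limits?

1

Compare each point to [3.22, 4.90]: sample 8 = 2.47 < LCL.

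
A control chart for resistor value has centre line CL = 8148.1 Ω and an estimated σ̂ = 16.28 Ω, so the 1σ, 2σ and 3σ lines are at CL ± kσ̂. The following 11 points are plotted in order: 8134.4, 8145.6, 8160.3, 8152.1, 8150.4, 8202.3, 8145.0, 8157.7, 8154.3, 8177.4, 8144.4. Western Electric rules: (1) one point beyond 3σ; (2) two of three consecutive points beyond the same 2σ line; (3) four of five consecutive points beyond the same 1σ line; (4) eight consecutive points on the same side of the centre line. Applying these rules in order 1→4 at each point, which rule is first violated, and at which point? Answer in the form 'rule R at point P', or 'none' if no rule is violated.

Zone of each point (C = within 1σ̂, B = 1σ̂–2σ̂, A = 2σ̂–3σ̂, * = beyond 3σ̂; sign = side of CL): 1:-C, 2:-C, 3:+C, 4:+C, 5:+C, 6:+*, 7:-C, 8:+C, 9:+C, 10:+B, 11:-C
Rule 1 (one point beyond the 3σ limits) is satisfied at point 6.

rule 1 at point 6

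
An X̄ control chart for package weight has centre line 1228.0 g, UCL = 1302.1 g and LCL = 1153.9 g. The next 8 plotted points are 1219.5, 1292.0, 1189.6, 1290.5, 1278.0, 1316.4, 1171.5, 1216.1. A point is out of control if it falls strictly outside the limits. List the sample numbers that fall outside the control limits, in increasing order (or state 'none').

6

Compare each point to [1153.9, 1302.1]: sample 6 = 1316.4 > UCL.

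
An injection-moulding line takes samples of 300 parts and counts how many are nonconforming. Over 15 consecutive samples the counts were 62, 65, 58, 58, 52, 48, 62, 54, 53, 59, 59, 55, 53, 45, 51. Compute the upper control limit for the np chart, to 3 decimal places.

75.791

p̄ = Σdᵢ / (k·n) = 834 / (15 × 300) = 0.18533
UCL = np̄ + 3·√(np̄(1−p̄)) = 55.6000 + 3 × √(55.6000×0.81467) = 55.6000 + 3 × 6.7302 = 75.7906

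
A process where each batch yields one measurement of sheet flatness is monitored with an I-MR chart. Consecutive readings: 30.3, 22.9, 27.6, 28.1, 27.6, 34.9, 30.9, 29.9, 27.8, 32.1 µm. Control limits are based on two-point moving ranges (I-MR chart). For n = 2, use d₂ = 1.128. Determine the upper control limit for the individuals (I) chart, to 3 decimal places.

38.607

X̄ = (30.3 + 22.9 + 27.6 + 28.1 + 27.6 + 34.9 + 30.9 + 29.9 + 27.8 + 32.1) / 10 = 29.2100
Moving ranges: 7.4, 4.7, 0.5, 0.5, 7.3, 4.0, 1.0, 2.1, 4.3; M̄R̄ = 31.8000 / 9 = 3.5333
UCL = X̄ + 3·M̄R̄/d₂ = 29.2100 + 3 × 3.5333 / 1.128 = 38.6072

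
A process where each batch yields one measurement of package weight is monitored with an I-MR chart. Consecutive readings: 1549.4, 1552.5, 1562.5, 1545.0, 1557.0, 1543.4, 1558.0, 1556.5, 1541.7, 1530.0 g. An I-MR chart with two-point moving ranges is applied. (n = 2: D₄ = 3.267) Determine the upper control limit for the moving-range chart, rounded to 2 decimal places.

35.86

Moving ranges: 3.1, 10.0, 17.5, 12.0, 13.6, 14.6, 1.5, 14.8, 11.7; M̄R̄ = 98.8000 / 9 = 10.9778
UCL_MR = D₄·M̄R̄ = 3.267 × 10.9778 = 35.8644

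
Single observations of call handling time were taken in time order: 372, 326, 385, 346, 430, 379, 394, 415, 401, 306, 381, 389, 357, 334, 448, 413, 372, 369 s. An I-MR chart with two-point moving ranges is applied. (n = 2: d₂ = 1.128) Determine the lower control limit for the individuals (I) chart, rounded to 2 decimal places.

260.61

X̄ = (372 + 326 + 385 + 346 + 430 + 379 + 394 + 415 + 401 + 306 + 381 + 389 + 357 + 334 + 448 + 413 + 372 + 369) / 18 = 378.7222
Moving ranges: 46, 59, 39, 84, 51, 15, 21, 14, 95, 75, 8, 32, 23, 114, 35, 41, 3; M̄R̄ = 755.0000 / 17 = 44.4118
LCL = X̄ − 3·M̄R̄/d₂ = 378.7222 − 3 × 44.4118 / 1.128 = 260.6058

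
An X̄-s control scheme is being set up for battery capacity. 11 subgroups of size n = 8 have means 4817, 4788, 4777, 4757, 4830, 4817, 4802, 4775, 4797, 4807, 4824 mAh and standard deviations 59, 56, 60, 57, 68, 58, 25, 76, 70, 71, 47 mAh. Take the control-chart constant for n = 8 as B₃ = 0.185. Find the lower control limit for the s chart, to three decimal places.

s̄ = (59 + 56 + 60 + 57 + 68 + 58 + 25 + 76 + 70 + 71 + 47) / 11 = 58.8182
LCL_s = B₃·s̄ = 0.185 × 58.8182 = 10.8814

10.881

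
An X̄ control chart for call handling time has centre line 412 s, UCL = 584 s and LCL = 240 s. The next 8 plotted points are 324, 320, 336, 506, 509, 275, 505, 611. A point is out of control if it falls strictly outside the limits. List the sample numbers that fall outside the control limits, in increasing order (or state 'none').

8

Compare each point to [240, 584]: sample 8 = 611 > UCL.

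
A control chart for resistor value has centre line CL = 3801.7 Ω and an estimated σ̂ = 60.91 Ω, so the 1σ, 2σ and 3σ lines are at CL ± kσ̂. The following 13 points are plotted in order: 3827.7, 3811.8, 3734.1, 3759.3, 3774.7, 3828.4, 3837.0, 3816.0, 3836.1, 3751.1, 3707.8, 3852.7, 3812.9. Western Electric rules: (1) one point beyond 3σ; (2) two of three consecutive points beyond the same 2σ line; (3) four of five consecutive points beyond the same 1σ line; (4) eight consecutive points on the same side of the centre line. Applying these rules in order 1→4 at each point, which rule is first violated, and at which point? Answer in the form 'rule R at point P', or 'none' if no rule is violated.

Zone of each point (C = within 1σ̂, B = 1σ̂–2σ̂, A = 2σ̂–3σ̂, * = beyond 3σ̂; sign = side of CL): 1:+C, 2:+C, 3:-B, 4:-C, 5:-C, 6:+C, 7:+C, 8:+C, 9:+C, 10:-C, 11:-B, 12:+C, 13:+C
No rule fires across all 13 points.

none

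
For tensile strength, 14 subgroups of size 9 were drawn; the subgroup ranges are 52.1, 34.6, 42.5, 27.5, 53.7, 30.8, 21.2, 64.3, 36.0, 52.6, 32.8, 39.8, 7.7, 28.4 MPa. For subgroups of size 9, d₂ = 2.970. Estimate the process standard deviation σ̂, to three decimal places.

R̄ = (52.1 + 34.6 + 42.5 + 27.5 + 53.7 + 30.8 + 21.2 + 64.3 + 36.0 + 52.6 + 32.8 + 39.8 + 7.7 + 28.4) / 14 = 37.4286
σ̂ = R̄ / d₂ = 37.4286 / 2.970 = 12.6022

12.602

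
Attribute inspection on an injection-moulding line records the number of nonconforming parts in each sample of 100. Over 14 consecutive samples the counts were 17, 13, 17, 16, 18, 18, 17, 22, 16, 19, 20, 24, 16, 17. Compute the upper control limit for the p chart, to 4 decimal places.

0.2935

p̄ = Σdᵢ / (k·n) = 250 / (14 × 100) = 0.17857
UCL = p̄ + 3·√(p̄(1−p̄)/n) = 0.17857 + 3 × √(0.17857×0.82143/100) = 0.17857 + 3 × 0.03830 = 0.29347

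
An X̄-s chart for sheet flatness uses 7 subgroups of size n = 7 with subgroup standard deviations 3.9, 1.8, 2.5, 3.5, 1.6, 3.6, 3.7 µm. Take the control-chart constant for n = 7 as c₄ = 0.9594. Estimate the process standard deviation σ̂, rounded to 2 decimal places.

3.07

s̄ = (3.9 + 1.8 + 2.5 + 3.5 + 1.6 + 3.6 + 3.7) / 7 = 2.9429
σ̂ = s̄ / c₄ = 2.9429 / 0.9594 = 3.0674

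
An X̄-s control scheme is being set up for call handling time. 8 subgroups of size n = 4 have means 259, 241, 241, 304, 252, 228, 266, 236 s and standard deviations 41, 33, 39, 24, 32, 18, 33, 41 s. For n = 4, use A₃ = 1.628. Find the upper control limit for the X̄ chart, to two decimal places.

306.49

X̄̄ = (259 + 241 + 241 + 304 + 252 + 228 + 266 + 236) / 8 = 253.3750
s̄ = (41 + 33 + 39 + 24 + 32 + 18 + 33 + 41) / 8 = 32.6250
UCL = X̄̄ + A₃·s̄ = 253.3750 + 1.628 × 32.6250 = 306.4885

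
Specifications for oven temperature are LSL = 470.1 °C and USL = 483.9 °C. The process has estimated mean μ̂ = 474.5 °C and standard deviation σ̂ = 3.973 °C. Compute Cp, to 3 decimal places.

0.579

Cp = (USL − LSL) / (6σ̂) = (483.9 − 470.1) / (6 × 3.973) = 13.8000 / 23.8380 = 0.5789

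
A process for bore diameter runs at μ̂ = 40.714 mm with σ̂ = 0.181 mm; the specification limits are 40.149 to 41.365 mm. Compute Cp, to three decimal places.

Cp = (USL − LSL) / (6σ̂) = (41.365 − 40.149) / (6 × 0.181) = 1.2160 / 1.0860 = 1.1197

1.120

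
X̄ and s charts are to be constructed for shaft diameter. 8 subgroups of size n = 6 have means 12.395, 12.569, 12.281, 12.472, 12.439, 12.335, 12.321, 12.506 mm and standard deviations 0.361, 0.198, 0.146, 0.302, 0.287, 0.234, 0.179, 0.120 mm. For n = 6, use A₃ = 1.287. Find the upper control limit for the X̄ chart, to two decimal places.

X̄̄ = (12.395 + 12.569 + 12.281 + 12.472 + 12.439 + 12.335 + 12.321 + 12.506) / 8 = 12.4147
s̄ = (0.361 + 0.198 + 0.146 + 0.302 + 0.287 + 0.234 + 0.179 + 0.120) / 8 = 0.2284
UCL = X̄̄ + A₃·s̄ = 12.4147 + 1.287 × 0.2284 = 12.7087

12.71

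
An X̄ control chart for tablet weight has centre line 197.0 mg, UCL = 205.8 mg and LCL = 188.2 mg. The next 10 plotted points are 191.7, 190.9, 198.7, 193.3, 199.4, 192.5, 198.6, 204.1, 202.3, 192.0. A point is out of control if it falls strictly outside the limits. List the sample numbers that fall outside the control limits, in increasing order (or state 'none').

none

All 10 points lie within [188.2, 205.8].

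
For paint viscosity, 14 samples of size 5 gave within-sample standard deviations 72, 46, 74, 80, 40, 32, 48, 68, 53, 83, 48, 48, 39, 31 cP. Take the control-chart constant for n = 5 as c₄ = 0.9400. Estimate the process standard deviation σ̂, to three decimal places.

57.903

s̄ = (72 + 46 + 74 + 80 + 40 + 32 + 48 + 68 + 53 + 83 + 48 + 48 + 39 + 31) / 14 = 54.4286
σ̂ = s̄ / c₄ = 54.4286 / 0.9400 = 57.9027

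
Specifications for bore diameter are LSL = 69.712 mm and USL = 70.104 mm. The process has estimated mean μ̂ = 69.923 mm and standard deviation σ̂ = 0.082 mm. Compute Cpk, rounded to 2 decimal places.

0.74

Cpu = (USL − μ̂) / (3σ̂) = (70.104 − 69.923) / (3 × 0.082) = 0.7358; Cpl = (μ̂ − LSL) / (3σ̂) = (69.923 − 69.712) / (3 × 0.082) = 0.8577; Cpk = min(Cpu, Cpl) = 0.7358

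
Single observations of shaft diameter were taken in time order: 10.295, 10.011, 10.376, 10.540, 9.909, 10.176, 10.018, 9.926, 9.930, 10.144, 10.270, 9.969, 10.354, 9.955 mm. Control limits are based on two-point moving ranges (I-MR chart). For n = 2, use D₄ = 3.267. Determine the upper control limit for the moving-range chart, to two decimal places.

0.85

Moving ranges: 0.284, 0.365, 0.164, 0.631, 0.267, 0.158, 0.092, 0.004, 0.214, 0.126, 0.301, 0.385, 0.399; M̄R̄ = 3.3900 / 13 = 0.2608
UCL_MR = D₄·M̄R̄ = 3.267 × 0.2608 = 0.8519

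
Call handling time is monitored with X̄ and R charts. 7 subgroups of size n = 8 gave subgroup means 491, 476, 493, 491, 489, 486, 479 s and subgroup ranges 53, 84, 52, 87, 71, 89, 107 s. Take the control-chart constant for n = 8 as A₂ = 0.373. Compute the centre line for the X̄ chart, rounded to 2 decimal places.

486.43

X̄̄ = (491 + 476 + 493 + 491 + 489 + 486 + 479) / 7 = 3405.0000 / 7 = 486.4286
CL = X̄̄ = 486.4286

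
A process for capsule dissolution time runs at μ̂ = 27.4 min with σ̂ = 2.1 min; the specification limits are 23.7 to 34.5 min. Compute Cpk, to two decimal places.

Cpu = (USL − μ̂) / (3σ̂) = (34.5 − 27.4) / (3 × 2.1) = 1.1270; Cpl = (μ̂ − LSL) / (3σ̂) = (27.4 − 23.7) / (3 × 2.1) = 0.5873; Cpk = min(Cpu, Cpl) = 0.5873

0.59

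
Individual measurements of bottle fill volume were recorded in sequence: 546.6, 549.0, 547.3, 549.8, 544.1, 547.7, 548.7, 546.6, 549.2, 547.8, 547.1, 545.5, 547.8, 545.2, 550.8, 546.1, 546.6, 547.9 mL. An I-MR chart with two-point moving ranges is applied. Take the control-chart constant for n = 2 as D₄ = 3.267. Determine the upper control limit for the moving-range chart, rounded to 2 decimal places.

8.13

Moving ranges: 2.4, 1.7, 2.5, 5.7, 3.6, 1.0, 2.1, 2.6, 1.4, 0.7, 1.6, 2.3, 2.6, 5.6, 4.7, 0.5, 1.3; M̄R̄ = 42.3000 / 17 = 2.4882
UCL_MR = D₄·M̄R̄ = 3.267 × 2.4882 = 8.1291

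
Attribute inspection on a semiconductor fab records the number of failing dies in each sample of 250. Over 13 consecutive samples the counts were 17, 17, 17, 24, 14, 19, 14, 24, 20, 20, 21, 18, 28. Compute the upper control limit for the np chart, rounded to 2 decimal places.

p̄ = Σdᵢ / (k·n) = 253 / (13 × 250) = 0.07785
UCL = np̄ + 3·√(np̄(1−p̄)) = 19.4615 + 3 × √(19.4615×0.92215) = 19.4615 + 3 × 4.2363 = 32.1705

32.17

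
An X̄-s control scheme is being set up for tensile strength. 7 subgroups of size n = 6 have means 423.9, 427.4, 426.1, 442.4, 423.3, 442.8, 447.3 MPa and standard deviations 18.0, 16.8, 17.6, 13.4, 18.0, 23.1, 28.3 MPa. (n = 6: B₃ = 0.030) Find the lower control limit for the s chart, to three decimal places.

s̄ = (18.0 + 16.8 + 17.6 + 13.4 + 18.0 + 23.1 + 28.3) / 7 = 19.3143
LCL_s = B₃·s̄ = 0.030 × 19.3143 = 0.5794

0.579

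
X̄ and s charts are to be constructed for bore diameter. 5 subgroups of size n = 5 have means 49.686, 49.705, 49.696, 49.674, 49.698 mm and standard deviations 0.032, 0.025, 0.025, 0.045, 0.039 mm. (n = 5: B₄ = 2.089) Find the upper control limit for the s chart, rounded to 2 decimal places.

0.07

s̄ = (0.032 + 0.025 + 0.025 + 0.045 + 0.039) / 5 = 0.0332
UCL_s = B₄·s̄ = 2.089 × 0.0332 = 0.0694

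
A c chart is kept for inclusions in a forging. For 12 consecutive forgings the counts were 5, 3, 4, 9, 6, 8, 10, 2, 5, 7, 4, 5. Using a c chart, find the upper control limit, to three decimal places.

c̄ = (5 + 3 + 4 + 9 + 6 + 8 + 10 + 2 + 5 + 7 + 4 + 5) / 12 = 68 / 12 = 5.6667
UCL = c̄ + 3√c̄ = 5.6667 + 3 × √5.6667 = 5.6667 + 3 × 2.3805 = 12.8081

12.808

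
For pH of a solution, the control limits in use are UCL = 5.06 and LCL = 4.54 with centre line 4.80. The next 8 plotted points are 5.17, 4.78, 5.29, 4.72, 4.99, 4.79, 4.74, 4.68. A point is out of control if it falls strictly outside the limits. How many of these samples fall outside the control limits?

2

Compare each point to [4.54, 5.06]: sample 1 = 5.17 > UCL; sample 3 = 5.29 > UCL.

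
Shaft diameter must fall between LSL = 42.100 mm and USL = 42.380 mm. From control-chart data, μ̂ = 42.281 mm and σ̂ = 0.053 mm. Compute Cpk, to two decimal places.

0.62

Cpu = (USL − μ̂) / (3σ̂) = (42.380 − 42.281) / (3 × 0.053) = 0.6226; Cpl = (μ̂ − LSL) / (3σ̂) = (42.281 − 42.100) / (3 × 0.053) = 1.1384; Cpk = min(Cpu, Cpl) = 0.6226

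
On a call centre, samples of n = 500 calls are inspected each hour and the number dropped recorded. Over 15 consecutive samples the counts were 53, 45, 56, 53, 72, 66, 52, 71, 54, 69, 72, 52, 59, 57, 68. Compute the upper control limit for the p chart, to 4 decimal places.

p̄ = Σdᵢ / (k·n) = 899 / (15 × 500) = 0.11987
UCL = p̄ + 3·√(p̄(1−p̄)/n) = 0.11987 + 3 × √(0.11987×0.88013/500) = 0.11987 + 3 × 0.01453 = 0.16344

0.1634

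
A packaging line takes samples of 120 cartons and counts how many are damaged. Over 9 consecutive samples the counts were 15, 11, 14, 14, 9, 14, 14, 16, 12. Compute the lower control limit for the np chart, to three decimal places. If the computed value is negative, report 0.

p̄ = Σdᵢ / (k·n) = 119 / (9 × 120) = 0.11019
LCL = np̄ − 3·√(np̄(1−p̄)) = 13.2222 − 3 × 3.4301 = 2.9320

2.932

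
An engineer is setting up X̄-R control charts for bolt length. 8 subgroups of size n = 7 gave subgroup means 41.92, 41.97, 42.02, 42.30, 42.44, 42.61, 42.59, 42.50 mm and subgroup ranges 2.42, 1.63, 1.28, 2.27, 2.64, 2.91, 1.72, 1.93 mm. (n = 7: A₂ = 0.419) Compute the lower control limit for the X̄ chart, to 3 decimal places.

X̄̄ = (41.92 + 41.97 + 42.02 + 42.30 + 42.44 + 42.61 + 42.59 + 42.50) / 8 = 338.3500 / 8 = 42.2938
R̄ = (2.42 + 1.63 + 1.28 + 2.27 + 2.64 + 2.91 + 1.72 + 1.93) / 8 = 16.8000 / 8 = 2.1000
LCL = X̄̄ − A₂·R̄ = 42.2938 − 0.419 × 2.1000 = 41.4139

41.414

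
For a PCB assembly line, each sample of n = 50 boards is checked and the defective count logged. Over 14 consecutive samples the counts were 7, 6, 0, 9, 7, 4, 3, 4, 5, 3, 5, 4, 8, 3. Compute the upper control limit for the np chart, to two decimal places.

11.14

p̄ = Σdᵢ / (k·n) = 68 / (14 × 50) = 0.09714
UCL = np̄ + 3·√(np̄(1−p̄)) = 4.8571 + 3 × √(4.8571×0.90286) = 4.8571 + 3 × 2.0941 = 11.1395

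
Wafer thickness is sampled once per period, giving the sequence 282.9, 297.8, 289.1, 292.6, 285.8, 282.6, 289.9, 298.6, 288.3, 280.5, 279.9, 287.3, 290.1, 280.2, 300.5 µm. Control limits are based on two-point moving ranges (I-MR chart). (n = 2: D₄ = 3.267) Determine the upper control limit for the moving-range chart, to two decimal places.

Moving ranges: 14.9, 8.7, 3.5, 6.8, 3.2, 7.3, 8.7, 10.3, 7.8, 0.6, 7.4, 2.8, 9.9, 20.3; M̄R̄ = 112.2000 / 14 = 8.0143
UCL_MR = D₄·M̄R̄ = 3.267 × 8.0143 = 26.1827

26.18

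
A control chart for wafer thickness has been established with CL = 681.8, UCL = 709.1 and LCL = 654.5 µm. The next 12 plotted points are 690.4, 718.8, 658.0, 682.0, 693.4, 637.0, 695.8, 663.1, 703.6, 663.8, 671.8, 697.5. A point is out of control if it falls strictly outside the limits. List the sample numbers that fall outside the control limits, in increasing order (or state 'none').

Compare each point to [654.5, 709.1]: sample 2 = 718.8 > UCL; sample 6 = 637.0 < LCL.

2, 6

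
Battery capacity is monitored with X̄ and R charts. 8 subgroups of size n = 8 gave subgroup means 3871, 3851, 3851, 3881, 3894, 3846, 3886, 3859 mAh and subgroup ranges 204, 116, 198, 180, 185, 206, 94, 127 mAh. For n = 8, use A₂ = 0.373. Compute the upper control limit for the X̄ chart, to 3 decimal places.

3928.454

X̄̄ = (3871 + 3851 + 3851 + 3881 + 3894 + 3846 + 3886 + 3859) / 8 = 30939.0000 / 8 = 3867.3750
R̄ = (204 + 116 + 198 + 180 + 185 + 206 + 94 + 127) / 8 = 1310.0000 / 8 = 163.7500
UCL = X̄̄ + A₂·R̄ = 3867.3750 + 0.373 × 163.7500 = 3928.4538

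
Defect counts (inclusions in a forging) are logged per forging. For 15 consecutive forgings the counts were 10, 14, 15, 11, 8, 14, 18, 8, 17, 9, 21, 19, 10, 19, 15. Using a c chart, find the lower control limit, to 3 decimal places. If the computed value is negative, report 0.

2.695

c̄ = (10 + 14 + 15 + 11 + 8 + 14 + 18 + 8 + 17 + 9 + 21 + 19 + 10 + 19 + 15) / 15 = 208 / 15 = 13.8667
LCL = c̄ − 3√c̄ = 13.8667 − 3 × 3.7238 = 2.6953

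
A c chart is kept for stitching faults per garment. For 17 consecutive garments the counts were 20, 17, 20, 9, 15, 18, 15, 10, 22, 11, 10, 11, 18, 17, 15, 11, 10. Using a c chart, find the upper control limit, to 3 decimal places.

c̄ = (20 + 17 + 20 + 9 + 15 + 18 + 15 + 10 + 22 + 11 + 10 + 11 + 18 + 17 + 15 + 11 + 10) / 17 = 249 / 17 = 14.6471
UCL = c̄ + 3√c̄ = 14.6471 + 3 × √14.6471 = 14.6471 + 3 × 3.8271 = 26.1285

26.129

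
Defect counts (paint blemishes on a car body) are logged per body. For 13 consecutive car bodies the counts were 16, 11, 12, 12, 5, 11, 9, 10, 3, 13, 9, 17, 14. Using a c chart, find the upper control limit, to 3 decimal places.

c̄ = (16 + 11 + 12 + 12 + 5 + 11 + 9 + 10 + 3 + 13 + 9 + 17 + 14) / 13 = 142 / 13 = 10.9231
UCL = c̄ + 3√c̄ = 10.9231 + 3 × √10.9231 = 10.9231 + 3 × 3.3050 = 20.8381

20.838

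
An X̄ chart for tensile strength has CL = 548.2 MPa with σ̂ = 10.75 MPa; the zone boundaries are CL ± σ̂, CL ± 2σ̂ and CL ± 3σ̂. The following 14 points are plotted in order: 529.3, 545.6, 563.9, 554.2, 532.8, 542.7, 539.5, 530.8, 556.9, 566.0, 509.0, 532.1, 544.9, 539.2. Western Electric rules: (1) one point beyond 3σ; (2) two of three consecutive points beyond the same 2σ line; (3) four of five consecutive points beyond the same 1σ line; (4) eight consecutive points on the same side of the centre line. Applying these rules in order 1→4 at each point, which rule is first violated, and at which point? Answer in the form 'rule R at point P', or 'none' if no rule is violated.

Zone of each point (C = within 1σ̂, B = 1σ̂–2σ̂, A = 2σ̂–3σ̂, * = beyond 3σ̂; sign = side of CL): 1:-B, 2:-C, 3:+B, 4:+C, 5:-B, 6:-C, 7:-C, 8:-B, 9:+C, 10:+B, 11:-*, 12:-B, 13:-C, 14:-C
Rule 1 (one point beyond the 3σ limits) is satisfied at point 11.

rule 1 at point 11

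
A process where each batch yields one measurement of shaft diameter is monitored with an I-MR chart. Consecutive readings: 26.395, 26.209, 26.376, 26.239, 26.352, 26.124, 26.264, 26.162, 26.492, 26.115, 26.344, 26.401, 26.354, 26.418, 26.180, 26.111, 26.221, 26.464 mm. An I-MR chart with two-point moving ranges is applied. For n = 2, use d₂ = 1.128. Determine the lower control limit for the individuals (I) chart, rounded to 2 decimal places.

25.85

X̄ = (26.395 + 26.209 + 26.376 + 26.239 + 26.352 + 26.124 + 26.264 + 26.162 + 26.492 + 26.115 + 26.344 + 26.401 + 26.354 + 26.418 + 26.180 + 26.111 + 26.221 + 26.464) / 18 = 26.2901
Moving ranges: 0.186, 0.167, 0.137, 0.113, 0.228, 0.140, 0.102, 0.330, 0.377, 0.229, 0.057, 0.047, 0.064, 0.238, 0.069, 0.110, 0.243; M̄R̄ = 2.8370 / 17 = 0.1669
LCL = X̄ − 3·M̄R̄/d₂ = 26.2901 − 3 × 0.1669 / 1.128 = 25.8462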